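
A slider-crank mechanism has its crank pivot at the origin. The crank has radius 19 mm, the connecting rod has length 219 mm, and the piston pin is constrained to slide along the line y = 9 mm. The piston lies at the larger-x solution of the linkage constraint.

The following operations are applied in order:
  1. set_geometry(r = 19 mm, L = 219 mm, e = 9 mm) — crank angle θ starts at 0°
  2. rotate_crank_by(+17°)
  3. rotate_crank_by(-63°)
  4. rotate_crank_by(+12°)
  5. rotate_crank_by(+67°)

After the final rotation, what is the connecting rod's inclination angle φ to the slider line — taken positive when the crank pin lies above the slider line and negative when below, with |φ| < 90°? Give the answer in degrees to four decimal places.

0.3527

set_geometry: r = 19 mm, L = 219 mm, e = 9 mm; θ ← 0°
rotate_crank_by(+17°): θ ← 0° +17° = 17°
rotate_crank_by(-63°): θ ← 17° -63° = -46°
rotate_crank_by(+12°): θ ← -46° +12° = -34°
rotate_crank_by(+67°): θ ← -34° +67° = 33°
crank pin P = (r cos θ, r sin θ) = (15.934741, 10.348142)
h = r sin θ − e = 10.348142 − 9 = 1.348142
sin φ = h / L = 1.348142 / 219 = 0.00615590
φ = arcsin(0.00615590) = 0.352709°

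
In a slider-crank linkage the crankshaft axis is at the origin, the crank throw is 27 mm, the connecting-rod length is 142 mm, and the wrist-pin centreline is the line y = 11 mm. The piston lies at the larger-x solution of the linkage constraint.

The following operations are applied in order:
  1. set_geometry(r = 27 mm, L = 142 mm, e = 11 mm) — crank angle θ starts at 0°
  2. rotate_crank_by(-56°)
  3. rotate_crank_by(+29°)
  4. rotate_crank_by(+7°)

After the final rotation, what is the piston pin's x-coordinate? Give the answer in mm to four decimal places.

165.9226

set_geometry: r = 27 mm, L = 142 mm, e = 11 mm; θ ← 0°
rotate_crank_by(-56°): θ ← 0° -56° = -56°
rotate_crank_by(+29°): θ ← -56° +29° = -27°
rotate_crank_by(+7°): θ ← -27° +7° = -20°
crank pin P = (r cos θ, r sin θ) = (25.371701, -9.234544)
h = r sin θ − e = -9.234544 − 11 = -20.234544
x = r cos θ + √(L² − h²) = 25.371701 + √(20164.0 − 409.4368) = 25.371701 + 140.550928 = 165.922628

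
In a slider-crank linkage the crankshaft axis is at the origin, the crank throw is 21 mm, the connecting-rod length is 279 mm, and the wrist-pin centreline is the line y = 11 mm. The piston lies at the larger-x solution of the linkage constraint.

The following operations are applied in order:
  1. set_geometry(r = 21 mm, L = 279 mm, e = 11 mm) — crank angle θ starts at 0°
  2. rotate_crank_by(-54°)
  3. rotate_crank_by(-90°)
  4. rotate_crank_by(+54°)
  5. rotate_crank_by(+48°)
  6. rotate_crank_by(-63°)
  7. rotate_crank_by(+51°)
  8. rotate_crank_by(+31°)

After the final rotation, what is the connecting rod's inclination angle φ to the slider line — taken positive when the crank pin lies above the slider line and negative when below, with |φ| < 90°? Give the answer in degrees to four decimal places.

set_geometry: r = 21 mm, L = 279 mm, e = 11 mm; θ ← 0°
rotate_crank_by(-54°): θ ← 0° -54° = -54°
rotate_crank_by(-90°): θ ← -54° -90° = -144°
rotate_crank_by(+54°): θ ← -144° +54° = -90°
rotate_crank_by(+48°): θ ← -90° +48° = -42°
rotate_crank_by(-63°): θ ← -42° -63° = -105°
rotate_crank_by(+51°): θ ← -105° +51° = -54°
rotate_crank_by(+31°): θ ← -54° +31° = -23°
crank pin P = (r cos θ, r sin θ) = (19.330602, -8.205354)
h = r sin θ − e = -8.205354 − 11 = -19.205354
sin φ = h / L = -19.205354 / 279 = -0.06883639
φ = arcsin(-0.06883639) = -3.947156°

-3.9472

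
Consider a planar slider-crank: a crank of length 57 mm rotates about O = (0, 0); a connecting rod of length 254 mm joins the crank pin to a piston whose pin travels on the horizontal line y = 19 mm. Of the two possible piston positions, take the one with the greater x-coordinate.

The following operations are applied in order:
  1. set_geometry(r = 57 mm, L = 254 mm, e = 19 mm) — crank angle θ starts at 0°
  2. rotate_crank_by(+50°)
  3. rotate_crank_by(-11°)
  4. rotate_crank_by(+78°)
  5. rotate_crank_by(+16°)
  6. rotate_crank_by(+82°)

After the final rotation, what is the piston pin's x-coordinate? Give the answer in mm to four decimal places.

201.9924

set_geometry: r = 57 mm, L = 254 mm, e = 19 mm; θ ← 0°
rotate_crank_by(+50°): θ ← 0° +50° = 50°
rotate_crank_by(-11°): θ ← 50° -11° = 39°
rotate_crank_by(+78°): θ ← 39° +78° = 117°
rotate_crank_by(+16°): θ ← 117° +16° = 133°
rotate_crank_by(+82°): θ ← 133° +82° = 215°
crank pin P = (r cos θ, r sin θ) = (-46.691667, -32.693857)
h = r sin θ − e = -32.693857 − 19 = -51.693857
x = r cos θ + √(L² − h²) = -46.691667 + √(64516.0 − 2672.2548) = -46.691667 + 248.684027 = 201.992360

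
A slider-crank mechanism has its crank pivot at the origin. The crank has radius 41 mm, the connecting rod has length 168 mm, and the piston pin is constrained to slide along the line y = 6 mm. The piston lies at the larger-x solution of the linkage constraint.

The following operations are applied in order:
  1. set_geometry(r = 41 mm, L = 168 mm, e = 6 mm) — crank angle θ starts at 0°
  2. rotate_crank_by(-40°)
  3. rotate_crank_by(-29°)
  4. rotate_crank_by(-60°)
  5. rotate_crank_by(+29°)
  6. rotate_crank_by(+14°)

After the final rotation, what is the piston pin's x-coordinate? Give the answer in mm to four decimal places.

164.1807

set_geometry: r = 41 mm, L = 168 mm, e = 6 mm; θ ← 0°
rotate_crank_by(-40°): θ ← 0° -40° = -40°
rotate_crank_by(-29°): θ ← -40° -29° = -69°
rotate_crank_by(-60°): θ ← -69° -60° = -129°
rotate_crank_by(+29°): θ ← -129° +29° = -100°
rotate_crank_by(+14°): θ ← -100° +14° = -86°
crank pin P = (r cos θ, r sin θ) = (2.860015, -40.900126)
h = r sin θ − e = -40.900126 − 6 = -46.900126
x = r cos θ + √(L² − h²) = 2.860015 + √(28224.0 − 2199.6218) = 2.860015 + 161.320731 = 164.180746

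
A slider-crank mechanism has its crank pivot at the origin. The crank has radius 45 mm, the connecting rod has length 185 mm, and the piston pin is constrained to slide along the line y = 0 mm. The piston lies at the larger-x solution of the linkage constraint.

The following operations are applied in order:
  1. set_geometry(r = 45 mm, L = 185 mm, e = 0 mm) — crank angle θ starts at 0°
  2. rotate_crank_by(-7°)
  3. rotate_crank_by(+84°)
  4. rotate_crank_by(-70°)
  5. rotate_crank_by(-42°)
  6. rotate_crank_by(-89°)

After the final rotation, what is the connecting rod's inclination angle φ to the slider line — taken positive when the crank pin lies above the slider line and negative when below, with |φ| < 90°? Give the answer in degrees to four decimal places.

set_geometry: r = 45 mm, L = 185 mm, e = 0 mm; θ ← 0°
rotate_crank_by(-7°): θ ← 0° -7° = -7°
rotate_crank_by(+84°): θ ← -7° +84° = 77°
rotate_crank_by(-70°): θ ← 77° -70° = 7°
rotate_crank_by(-42°): θ ← 7° -42° = -35°
rotate_crank_by(-89°): θ ← -35° -89° = -124°
crank pin P = (r cos θ, r sin θ) = (-25.163681, -37.306691)
h = r sin θ − e = -37.306691 − 0 = -37.306691
sin φ = h / L = -37.306691 / 185 = -0.20165779
φ = arcsin(-0.20165779) = -11.633919°

-11.6339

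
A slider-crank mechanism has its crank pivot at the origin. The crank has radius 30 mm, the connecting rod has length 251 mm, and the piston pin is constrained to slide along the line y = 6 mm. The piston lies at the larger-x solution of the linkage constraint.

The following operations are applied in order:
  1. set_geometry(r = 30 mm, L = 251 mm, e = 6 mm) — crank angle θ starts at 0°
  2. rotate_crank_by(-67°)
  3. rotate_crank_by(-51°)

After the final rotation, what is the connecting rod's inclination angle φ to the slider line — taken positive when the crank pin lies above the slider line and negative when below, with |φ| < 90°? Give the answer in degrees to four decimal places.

-7.4370

set_geometry: r = 30 mm, L = 251 mm, e = 6 mm; θ ← 0°
rotate_crank_by(-67°): θ ← 0° -67° = -67°
rotate_crank_by(-51°): θ ← -67° -51° = -118°
crank pin P = (r cos θ, r sin θ) = (-14.084147, -26.488428)
h = r sin θ − e = -26.488428 − 6 = -32.488428
sin φ = h / L = -32.488428 / 251 = -0.12943597
φ = arcsin(-0.12943597) = -7.437000°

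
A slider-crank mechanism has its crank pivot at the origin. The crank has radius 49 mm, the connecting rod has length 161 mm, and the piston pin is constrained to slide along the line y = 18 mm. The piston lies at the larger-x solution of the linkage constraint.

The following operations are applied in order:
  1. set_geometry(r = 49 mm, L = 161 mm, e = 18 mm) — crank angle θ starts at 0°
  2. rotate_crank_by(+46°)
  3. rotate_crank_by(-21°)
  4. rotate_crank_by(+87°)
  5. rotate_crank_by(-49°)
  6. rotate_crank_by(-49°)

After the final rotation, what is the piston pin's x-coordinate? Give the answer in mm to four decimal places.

set_geometry: r = 49 mm, L = 161 mm, e = 18 mm; θ ← 0°
rotate_crank_by(+46°): θ ← 0° +46° = 46°
rotate_crank_by(-21°): θ ← 46° -21° = 25°
rotate_crank_by(+87°): θ ← 25° +87° = 112°
rotate_crank_by(-49°): θ ← 112° -49° = 63°
rotate_crank_by(-49°): θ ← 63° -49° = 14°
crank pin P = (r cos θ, r sin θ) = (47.544491, 11.854173)
h = r sin θ − e = 11.854173 − 18 = -6.145827
x = r cos θ + √(L² − h²) = 47.544491 + √(25921.0 − 37.7712) = 47.544491 + 160.882655 = 208.427146

208.4271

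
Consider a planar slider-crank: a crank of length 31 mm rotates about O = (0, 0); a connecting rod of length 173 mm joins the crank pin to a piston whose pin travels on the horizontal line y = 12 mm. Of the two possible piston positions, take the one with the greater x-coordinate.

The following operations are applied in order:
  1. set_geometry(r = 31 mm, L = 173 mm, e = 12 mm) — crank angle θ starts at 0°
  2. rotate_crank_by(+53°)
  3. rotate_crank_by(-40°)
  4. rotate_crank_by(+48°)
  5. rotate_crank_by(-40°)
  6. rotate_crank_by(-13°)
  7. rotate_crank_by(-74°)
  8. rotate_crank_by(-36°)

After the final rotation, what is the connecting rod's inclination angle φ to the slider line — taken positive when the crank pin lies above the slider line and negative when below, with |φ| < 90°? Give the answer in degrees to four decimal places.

-14.1605

set_geometry: r = 31 mm, L = 173 mm, e = 12 mm; θ ← 0°
rotate_crank_by(+53°): θ ← 0° +53° = 53°
rotate_crank_by(-40°): θ ← 53° -40° = 13°
rotate_crank_by(+48°): θ ← 13° +48° = 61°
rotate_crank_by(-40°): θ ← 61° -40° = 21°
rotate_crank_by(-13°): θ ← 21° -13° = 8°
rotate_crank_by(-74°): θ ← 8° -74° = -66°
rotate_crank_by(-36°): θ ← -66° -36° = -102°
crank pin P = (r cos θ, r sin θ) = (-6.445262, -30.322576)
h = r sin θ − e = -30.322576 − 12 = -42.322576
sin φ = h / L = -42.322576 / 173 = -0.24463917
φ = arcsin(-0.24463917) = -14.160511°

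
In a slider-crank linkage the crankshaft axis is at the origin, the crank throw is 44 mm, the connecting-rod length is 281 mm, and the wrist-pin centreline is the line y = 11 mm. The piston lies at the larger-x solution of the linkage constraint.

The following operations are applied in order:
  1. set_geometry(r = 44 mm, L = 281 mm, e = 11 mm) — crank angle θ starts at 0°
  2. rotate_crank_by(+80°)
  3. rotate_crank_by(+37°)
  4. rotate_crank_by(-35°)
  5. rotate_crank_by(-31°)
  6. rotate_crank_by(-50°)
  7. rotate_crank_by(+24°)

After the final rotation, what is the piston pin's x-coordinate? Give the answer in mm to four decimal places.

set_geometry: r = 44 mm, L = 281 mm, e = 11 mm; θ ← 0°
rotate_crank_by(+80°): θ ← 0° +80° = 80°
rotate_crank_by(+37°): θ ← 80° +37° = 117°
rotate_crank_by(-35°): θ ← 117° -35° = 82°
rotate_crank_by(-31°): θ ← 82° -31° = 51°
rotate_crank_by(-50°): θ ← 51° -50° = 1°
rotate_crank_by(+24°): θ ← 1° +24° = 25°
crank pin P = (r cos θ, r sin θ) = (39.877543, 18.595204)
h = r sin θ − e = 18.595204 − 11 = 7.595204
x = r cos θ + √(L² − h²) = 39.877543 + √(78961.0 − 57.6871) = 39.877543 + 280.897335 = 320.774878

320.7749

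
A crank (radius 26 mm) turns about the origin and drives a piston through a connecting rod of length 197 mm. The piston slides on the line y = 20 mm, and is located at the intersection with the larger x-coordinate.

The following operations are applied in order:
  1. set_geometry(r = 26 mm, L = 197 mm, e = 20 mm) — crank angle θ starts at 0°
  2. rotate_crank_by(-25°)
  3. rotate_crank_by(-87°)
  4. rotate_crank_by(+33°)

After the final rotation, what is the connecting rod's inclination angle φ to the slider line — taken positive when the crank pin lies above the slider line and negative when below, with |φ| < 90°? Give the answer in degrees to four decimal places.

-13.3605

set_geometry: r = 26 mm, L = 197 mm, e = 20 mm; θ ← 0°
rotate_crank_by(-25°): θ ← 0° -25° = -25°
rotate_crank_by(-87°): θ ← -25° -87° = -112°
rotate_crank_by(+33°): θ ← -112° +33° = -79°
crank pin P = (r cos θ, r sin θ) = (4.961034, -25.522307)
h = r sin θ − e = -25.522307 − 20 = -45.522307
sin φ = h / L = -45.522307 / 197 = -0.23107770
φ = arcsin(-0.23107770) = -13.360529°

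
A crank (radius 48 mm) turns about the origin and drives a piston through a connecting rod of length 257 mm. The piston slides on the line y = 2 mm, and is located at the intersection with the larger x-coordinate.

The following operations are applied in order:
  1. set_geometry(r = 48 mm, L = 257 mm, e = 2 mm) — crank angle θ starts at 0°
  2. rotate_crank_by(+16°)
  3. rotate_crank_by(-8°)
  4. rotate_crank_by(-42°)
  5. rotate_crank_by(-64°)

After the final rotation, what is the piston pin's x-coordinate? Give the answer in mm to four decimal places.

set_geometry: r = 48 mm, L = 257 mm, e = 2 mm; θ ← 0°
rotate_crank_by(+16°): θ ← 0° +16° = 16°
rotate_crank_by(-8°): θ ← 16° -8° = 8°
rotate_crank_by(-42°): θ ← 8° -42° = -34°
rotate_crank_by(-64°): θ ← -34° -64° = -98°
crank pin P = (r cos θ, r sin θ) = (-6.680309, -47.532867)
h = r sin θ − e = -47.532867 − 2 = -49.532867
x = r cos θ + √(L² − h²) = -6.680309 + √(66049.0 − 2453.5049) = -6.680309 + 252.181472 = 245.501164

245.5012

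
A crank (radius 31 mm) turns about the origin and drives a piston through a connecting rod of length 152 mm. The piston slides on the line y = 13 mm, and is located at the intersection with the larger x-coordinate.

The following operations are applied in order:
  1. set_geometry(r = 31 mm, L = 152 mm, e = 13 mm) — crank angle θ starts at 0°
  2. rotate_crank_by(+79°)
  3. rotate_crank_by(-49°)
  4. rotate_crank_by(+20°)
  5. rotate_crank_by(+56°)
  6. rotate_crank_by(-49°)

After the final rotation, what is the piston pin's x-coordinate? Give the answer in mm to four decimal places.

168.3270

set_geometry: r = 31 mm, L = 152 mm, e = 13 mm; θ ← 0°
rotate_crank_by(+79°): θ ← 0° +79° = 79°
rotate_crank_by(-49°): θ ← 79° -49° = 30°
rotate_crank_by(+20°): θ ← 30° +20° = 50°
rotate_crank_by(+56°): θ ← 50° +56° = 106°
rotate_crank_by(-49°): θ ← 106° -49° = 57°
crank pin P = (r cos θ, r sin θ) = (16.883810, 25.998788)
h = r sin θ − e = 25.998788 − 13 = 12.998788
x = r cos θ + √(L² − h²) = 16.883810 + √(23104.0 − 168.9685) = 16.883810 + 151.443163 = 168.326973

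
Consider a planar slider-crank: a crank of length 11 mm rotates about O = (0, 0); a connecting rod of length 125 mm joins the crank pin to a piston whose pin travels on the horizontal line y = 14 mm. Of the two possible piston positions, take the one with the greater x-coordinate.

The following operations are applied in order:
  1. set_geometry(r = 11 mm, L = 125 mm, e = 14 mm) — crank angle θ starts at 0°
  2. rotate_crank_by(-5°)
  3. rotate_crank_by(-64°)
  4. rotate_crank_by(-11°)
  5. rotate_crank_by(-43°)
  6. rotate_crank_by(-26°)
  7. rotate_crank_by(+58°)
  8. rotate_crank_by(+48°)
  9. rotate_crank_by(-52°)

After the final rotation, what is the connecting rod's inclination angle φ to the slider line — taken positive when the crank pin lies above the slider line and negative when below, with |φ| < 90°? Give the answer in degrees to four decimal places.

set_geometry: r = 11 mm, L = 125 mm, e = 14 mm; θ ← 0°
rotate_crank_by(-5°): θ ← 0° -5° = -5°
rotate_crank_by(-64°): θ ← -5° -64° = -69°
rotate_crank_by(-11°): θ ← -69° -11° = -80°
rotate_crank_by(-43°): θ ← -80° -43° = -123°
rotate_crank_by(-26°): θ ← -123° -26° = -149°
rotate_crank_by(+58°): θ ← -149° +58° = -91°
rotate_crank_by(+48°): θ ← -91° +48° = -43°
rotate_crank_by(-52°): θ ← -43° -52° = -95°
crank pin P = (r cos θ, r sin θ) = (-0.958713, -10.958142)
h = r sin θ − e = -10.958142 − 14 = -24.958142
sin φ = h / L = -24.958142 / 125 = -0.19966513
φ = arcsin(-0.19966513) = -11.517378°

-11.5174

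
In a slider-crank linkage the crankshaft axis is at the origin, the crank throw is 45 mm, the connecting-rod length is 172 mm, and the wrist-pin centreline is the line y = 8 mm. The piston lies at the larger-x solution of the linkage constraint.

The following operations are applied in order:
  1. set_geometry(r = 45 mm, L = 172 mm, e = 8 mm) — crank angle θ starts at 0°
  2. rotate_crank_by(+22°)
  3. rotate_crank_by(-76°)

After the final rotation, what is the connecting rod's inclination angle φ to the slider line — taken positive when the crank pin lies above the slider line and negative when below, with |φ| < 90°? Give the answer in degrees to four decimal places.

-14.9617

set_geometry: r = 45 mm, L = 172 mm, e = 8 mm; θ ← 0°
rotate_crank_by(+22°): θ ← 0° +22° = 22°
rotate_crank_by(-76°): θ ← 22° -76° = -54°
crank pin P = (r cos θ, r sin θ) = (26.450336, -36.405765)
h = r sin θ − e = -36.405765 − 8 = -44.405765
sin φ = h / L = -44.405765 / 172 = -0.25817305
φ = arcsin(-0.25817305) = -14.961685°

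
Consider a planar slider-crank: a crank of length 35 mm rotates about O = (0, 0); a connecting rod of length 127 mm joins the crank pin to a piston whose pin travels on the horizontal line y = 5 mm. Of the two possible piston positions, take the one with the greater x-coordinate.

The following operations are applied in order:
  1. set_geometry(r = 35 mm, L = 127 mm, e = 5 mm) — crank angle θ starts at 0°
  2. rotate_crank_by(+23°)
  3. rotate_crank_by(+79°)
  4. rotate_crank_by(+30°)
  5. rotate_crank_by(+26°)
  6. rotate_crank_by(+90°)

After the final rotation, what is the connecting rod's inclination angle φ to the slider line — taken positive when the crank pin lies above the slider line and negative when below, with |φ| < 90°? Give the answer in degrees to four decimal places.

set_geometry: r = 35 mm, L = 127 mm, e = 5 mm; θ ← 0°
rotate_crank_by(+23°): θ ← 0° +23° = 23°
rotate_crank_by(+79°): θ ← 23° +79° = 102°
rotate_crank_by(+30°): θ ← 102° +30° = 132°
rotate_crank_by(+26°): θ ← 132° +26° = 158°
rotate_crank_by(+90°): θ ← 158° +90° = 248°
crank pin P = (r cos θ, r sin θ) = (-13.111231, -32.451435)
h = r sin θ − e = -32.451435 − 5 = -37.451435
sin φ = h / L = -37.451435 / 127 = -0.29489319
φ = arcsin(-0.29489319) = -17.151133°

-17.1511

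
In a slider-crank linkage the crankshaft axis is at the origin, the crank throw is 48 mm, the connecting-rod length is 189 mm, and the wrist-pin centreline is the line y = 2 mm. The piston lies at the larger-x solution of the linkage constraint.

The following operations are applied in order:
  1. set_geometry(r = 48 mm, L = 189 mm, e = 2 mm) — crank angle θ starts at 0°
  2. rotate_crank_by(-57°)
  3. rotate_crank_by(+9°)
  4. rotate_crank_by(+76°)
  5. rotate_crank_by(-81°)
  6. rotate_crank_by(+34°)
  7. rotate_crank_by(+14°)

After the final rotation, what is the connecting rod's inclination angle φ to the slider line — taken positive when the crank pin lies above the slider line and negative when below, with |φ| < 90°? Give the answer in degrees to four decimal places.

-1.8749

set_geometry: r = 48 mm, L = 189 mm, e = 2 mm; θ ← 0°
rotate_crank_by(-57°): θ ← 0° -57° = -57°
rotate_crank_by(+9°): θ ← -57° +9° = -48°
rotate_crank_by(+76°): θ ← -48° +76° = 28°
rotate_crank_by(-81°): θ ← 28° -81° = -53°
rotate_crank_by(+34°): θ ← -53° +34° = -19°
rotate_crank_by(+14°): θ ← -19° +14° = -5°
crank pin P = (r cos θ, r sin θ) = (47.817346, -4.183476)
h = r sin θ − e = -4.183476 − 2 = -6.183476
sin φ = h / L = -6.183476 / 189 = -0.03271680
φ = arcsin(-0.03271680) = -1.874869°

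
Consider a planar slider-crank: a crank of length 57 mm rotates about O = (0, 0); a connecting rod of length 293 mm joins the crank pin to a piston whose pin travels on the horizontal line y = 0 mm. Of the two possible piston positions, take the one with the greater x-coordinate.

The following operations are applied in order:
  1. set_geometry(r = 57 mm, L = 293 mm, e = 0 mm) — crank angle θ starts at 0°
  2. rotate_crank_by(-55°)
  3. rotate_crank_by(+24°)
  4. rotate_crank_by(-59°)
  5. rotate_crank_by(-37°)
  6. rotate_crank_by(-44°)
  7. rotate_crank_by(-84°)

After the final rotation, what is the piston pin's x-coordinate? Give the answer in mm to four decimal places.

set_geometry: r = 57 mm, L = 293 mm, e = 0 mm; θ ← 0°
rotate_crank_by(-55°): θ ← 0° -55° = -55°
rotate_crank_by(+24°): θ ← -55° +24° = -31°
rotate_crank_by(-59°): θ ← -31° -59° = -90°
rotate_crank_by(-37°): θ ← -90° -37° = -127°
rotate_crank_by(-44°): θ ← -127° -44° = -171°
rotate_crank_by(-84°): θ ← -171° -84° = -255°
crank pin P = (r cos θ, r sin θ) = (-14.752686, 55.057772)
h = r sin θ − e = 55.057772 − 0 = 55.057772
x = r cos θ + √(L² − h²) = -14.752686 + √(85849.0 − 3031.3583) = -14.752686 + 287.780544 = 273.027859

273.0279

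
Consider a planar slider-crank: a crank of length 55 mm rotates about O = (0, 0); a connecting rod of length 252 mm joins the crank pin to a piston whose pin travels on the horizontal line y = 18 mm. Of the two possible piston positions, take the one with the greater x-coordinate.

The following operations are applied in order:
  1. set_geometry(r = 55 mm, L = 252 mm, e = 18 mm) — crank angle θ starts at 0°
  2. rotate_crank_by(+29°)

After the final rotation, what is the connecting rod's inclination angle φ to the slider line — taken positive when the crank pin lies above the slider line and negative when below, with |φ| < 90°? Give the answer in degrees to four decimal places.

1.9704

set_geometry: r = 55 mm, L = 252 mm, e = 18 mm; θ ← 0°
rotate_crank_by(+29°): θ ← 0° +29° = 29°
crank pin P = (r cos θ, r sin θ) = (48.104084, 26.664529)
h = r sin θ − e = 26.664529 − 18 = 8.664529
sin φ = h / L = 8.664529 / 252 = 0.03438305
φ = arcsin(0.03438305) = 1.970392°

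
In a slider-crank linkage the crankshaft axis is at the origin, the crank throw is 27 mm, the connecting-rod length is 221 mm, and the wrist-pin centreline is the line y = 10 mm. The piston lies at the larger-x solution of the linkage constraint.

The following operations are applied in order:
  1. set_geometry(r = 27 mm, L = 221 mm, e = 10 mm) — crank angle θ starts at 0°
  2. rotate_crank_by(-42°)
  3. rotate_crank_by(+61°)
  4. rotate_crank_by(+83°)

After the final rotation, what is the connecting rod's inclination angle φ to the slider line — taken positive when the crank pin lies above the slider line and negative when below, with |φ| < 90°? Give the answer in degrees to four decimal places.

set_geometry: r = 27 mm, L = 221 mm, e = 10 mm; θ ← 0°
rotate_crank_by(-42°): θ ← 0° -42° = -42°
rotate_crank_by(+61°): θ ← -42° +61° = 19°
rotate_crank_by(+83°): θ ← 19° +83° = 102°
crank pin P = (r cos θ, r sin θ) = (-5.613616, 26.409985)
h = r sin θ − e = 26.409985 − 10 = 16.409985
sin φ = h / L = 16.409985 / 221 = 0.07425333
φ = arcsin(0.07425333) = 4.258321°

4.2583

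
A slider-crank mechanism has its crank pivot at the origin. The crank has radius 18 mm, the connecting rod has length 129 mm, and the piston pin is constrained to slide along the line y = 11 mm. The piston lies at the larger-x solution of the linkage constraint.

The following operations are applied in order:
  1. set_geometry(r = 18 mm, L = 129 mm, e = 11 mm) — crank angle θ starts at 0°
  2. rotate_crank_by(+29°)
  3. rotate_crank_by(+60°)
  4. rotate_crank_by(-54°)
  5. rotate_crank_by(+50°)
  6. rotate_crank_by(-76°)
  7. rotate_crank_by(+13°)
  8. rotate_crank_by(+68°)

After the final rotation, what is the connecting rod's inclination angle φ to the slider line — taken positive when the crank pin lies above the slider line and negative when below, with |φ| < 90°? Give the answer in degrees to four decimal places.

set_geometry: r = 18 mm, L = 129 mm, e = 11 mm; θ ← 0°
rotate_crank_by(+29°): θ ← 0° +29° = 29°
rotate_crank_by(+60°): θ ← 29° +60° = 89°
rotate_crank_by(-54°): θ ← 89° -54° = 35°
rotate_crank_by(+50°): θ ← 35° +50° = 85°
rotate_crank_by(-76°): θ ← 85° -76° = 9°
rotate_crank_by(+13°): θ ← 9° +13° = 22°
rotate_crank_by(+68°): θ ← 22° +68° = 90°
crank pin P = (r cos θ, r sin θ) = (0.000000, 18.000000)
h = r sin θ − e = 18.000000 − 11 = 7.000000
sin φ = h / L = 7.000000 / 129 = 0.05426357
φ = arcsin(0.05426357) = 3.110601°

3.1106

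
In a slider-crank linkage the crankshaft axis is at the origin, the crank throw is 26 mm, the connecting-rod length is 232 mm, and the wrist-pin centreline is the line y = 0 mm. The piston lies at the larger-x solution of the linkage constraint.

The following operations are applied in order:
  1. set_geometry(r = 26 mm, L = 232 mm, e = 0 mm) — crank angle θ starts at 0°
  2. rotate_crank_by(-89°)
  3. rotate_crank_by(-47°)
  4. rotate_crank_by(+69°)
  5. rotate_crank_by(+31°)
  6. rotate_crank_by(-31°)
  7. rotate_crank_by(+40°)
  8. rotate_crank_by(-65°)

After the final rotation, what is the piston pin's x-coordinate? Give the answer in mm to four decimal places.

set_geometry: r = 26 mm, L = 232 mm, e = 0 mm; θ ← 0°
rotate_crank_by(-89°): θ ← 0° -89° = -89°
rotate_crank_by(-47°): θ ← -89° -47° = -136°
rotate_crank_by(+69°): θ ← -136° +69° = -67°
rotate_crank_by(+31°): θ ← -67° +31° = -36°
rotate_crank_by(-31°): θ ← -36° -31° = -67°
rotate_crank_by(+40°): θ ← -67° +40° = -27°
rotate_crank_by(-65°): θ ← -27° -65° = -92°
crank pin P = (r cos θ, r sin θ) = (-0.907387, -25.984162)
h = r sin θ − e = -25.984162 − 0 = -25.984162
x = r cos θ + √(L² − h²) = -0.907387 + √(53824.0 − 675.1766) = -0.907387 + 230.540286 = 229.632899

229.6329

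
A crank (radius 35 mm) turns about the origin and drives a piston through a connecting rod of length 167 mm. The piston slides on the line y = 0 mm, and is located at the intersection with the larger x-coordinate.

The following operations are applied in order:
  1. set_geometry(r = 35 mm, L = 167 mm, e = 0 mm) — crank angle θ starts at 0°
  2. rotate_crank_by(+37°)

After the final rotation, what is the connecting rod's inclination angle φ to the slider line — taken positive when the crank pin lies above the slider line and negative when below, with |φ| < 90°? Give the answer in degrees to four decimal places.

7.2460

set_geometry: r = 35 mm, L = 167 mm, e = 0 mm; θ ← 0°
rotate_crank_by(+37°): θ ← 0° +37° = 37°
crank pin P = (r cos θ, r sin θ) = (27.952243, 21.063526)
h = r sin θ − e = 21.063526 − 0 = 21.063526
sin φ = h / L = 21.063526 / 167 = 0.12612890
φ = arcsin(0.12612890) = 7.245953°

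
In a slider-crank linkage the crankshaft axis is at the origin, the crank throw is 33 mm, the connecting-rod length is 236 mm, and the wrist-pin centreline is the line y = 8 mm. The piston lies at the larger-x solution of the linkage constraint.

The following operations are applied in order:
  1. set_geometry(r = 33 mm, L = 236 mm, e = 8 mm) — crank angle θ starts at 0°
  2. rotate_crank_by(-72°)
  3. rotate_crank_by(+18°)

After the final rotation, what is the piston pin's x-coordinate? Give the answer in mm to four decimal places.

set_geometry: r = 33 mm, L = 236 mm, e = 8 mm; θ ← 0°
rotate_crank_by(-72°): θ ← 0° -72° = -72°
rotate_crank_by(+18°): θ ← -72° +18° = -54°
crank pin P = (r cos θ, r sin θ) = (19.396913, -26.697561)
h = r sin θ − e = -26.697561 − 8 = -34.697561
x = r cos θ + √(L² − h²) = 19.396913 + √(55696.0 − 1203.9207) = 19.396913 + 233.435386 = 252.832299

252.8323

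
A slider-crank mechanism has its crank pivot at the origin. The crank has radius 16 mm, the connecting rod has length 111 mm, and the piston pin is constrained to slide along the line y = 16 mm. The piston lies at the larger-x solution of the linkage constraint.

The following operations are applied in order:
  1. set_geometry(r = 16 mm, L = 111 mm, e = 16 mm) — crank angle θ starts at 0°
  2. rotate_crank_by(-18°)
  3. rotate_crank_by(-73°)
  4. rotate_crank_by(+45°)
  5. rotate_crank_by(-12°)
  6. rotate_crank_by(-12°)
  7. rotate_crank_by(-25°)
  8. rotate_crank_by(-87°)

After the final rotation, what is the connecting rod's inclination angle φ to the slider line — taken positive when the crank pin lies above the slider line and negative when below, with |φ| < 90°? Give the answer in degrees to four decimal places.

set_geometry: r = 16 mm, L = 111 mm, e = 16 mm; θ ← 0°
rotate_crank_by(-18°): θ ← 0° -18° = -18°
rotate_crank_by(-73°): θ ← -18° -73° = -91°
rotate_crank_by(+45°): θ ← -91° +45° = -46°
rotate_crank_by(-12°): θ ← -46° -12° = -58°
rotate_crank_by(-12°): θ ← -58° -12° = -70°
rotate_crank_by(-25°): θ ← -70° -25° = -95°
rotate_crank_by(-87°): θ ← -95° -87° = -182°
crank pin P = (r cos θ, r sin θ) = (-15.990253, 0.558392)
h = r sin θ − e = 0.558392 − 16 = -15.441608
sin φ = h / L = -15.441608 / 111 = -0.13911359
φ = arcsin(-0.13911359) = -7.996557°

-7.9966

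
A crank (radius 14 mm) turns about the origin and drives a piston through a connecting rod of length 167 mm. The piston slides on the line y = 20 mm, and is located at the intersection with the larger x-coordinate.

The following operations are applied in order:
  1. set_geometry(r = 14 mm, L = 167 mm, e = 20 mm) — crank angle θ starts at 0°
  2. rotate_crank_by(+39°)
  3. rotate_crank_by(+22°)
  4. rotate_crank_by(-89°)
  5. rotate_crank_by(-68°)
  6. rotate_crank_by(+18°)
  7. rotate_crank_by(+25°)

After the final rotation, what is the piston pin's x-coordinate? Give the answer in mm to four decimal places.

172.4887

set_geometry: r = 14 mm, L = 167 mm, e = 20 mm; θ ← 0°
rotate_crank_by(+39°): θ ← 0° +39° = 39°
rotate_crank_by(+22°): θ ← 39° +22° = 61°
rotate_crank_by(-89°): θ ← 61° -89° = -28°
rotate_crank_by(-68°): θ ← -28° -68° = -96°
rotate_crank_by(+18°): θ ← -96° +18° = -78°
rotate_crank_by(+25°): θ ← -78° +25° = -53°
crank pin P = (r cos θ, r sin θ) = (8.425410, -11.180897)
h = r sin θ − e = -11.180897 − 20 = -31.180897
x = r cos θ + √(L² − h²) = 8.425410 + √(27889.0 − 972.2483) = 8.425410 + 164.063255 = 172.488665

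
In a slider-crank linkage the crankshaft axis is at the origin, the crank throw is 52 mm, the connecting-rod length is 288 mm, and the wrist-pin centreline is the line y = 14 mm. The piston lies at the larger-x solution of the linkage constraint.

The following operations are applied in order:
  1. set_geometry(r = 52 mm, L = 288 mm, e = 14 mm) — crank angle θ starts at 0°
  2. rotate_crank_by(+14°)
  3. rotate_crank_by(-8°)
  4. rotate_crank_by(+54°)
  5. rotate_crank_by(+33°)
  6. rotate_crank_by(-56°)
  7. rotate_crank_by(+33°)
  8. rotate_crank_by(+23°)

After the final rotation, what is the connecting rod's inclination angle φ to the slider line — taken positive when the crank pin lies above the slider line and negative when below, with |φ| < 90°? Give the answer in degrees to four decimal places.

set_geometry: r = 52 mm, L = 288 mm, e = 14 mm; θ ← 0°
rotate_crank_by(+14°): θ ← 0° +14° = 14°
rotate_crank_by(-8°): θ ← 14° -8° = 6°
rotate_crank_by(+54°): θ ← 6° +54° = 60°
rotate_crank_by(+33°): θ ← 60° +33° = 93°
rotate_crank_by(-56°): θ ← 93° -56° = 37°
rotate_crank_by(+33°): θ ← 37° +33° = 70°
rotate_crank_by(+23°): θ ← 70° +23° = 93°
crank pin P = (r cos θ, r sin θ) = (-2.721470, 51.928736)
h = r sin θ − e = 51.928736 − 14 = 37.928736
sin φ = h / L = 37.928736 / 288 = 0.13169700
φ = arcsin(0.13169700) = 7.567666°

7.5677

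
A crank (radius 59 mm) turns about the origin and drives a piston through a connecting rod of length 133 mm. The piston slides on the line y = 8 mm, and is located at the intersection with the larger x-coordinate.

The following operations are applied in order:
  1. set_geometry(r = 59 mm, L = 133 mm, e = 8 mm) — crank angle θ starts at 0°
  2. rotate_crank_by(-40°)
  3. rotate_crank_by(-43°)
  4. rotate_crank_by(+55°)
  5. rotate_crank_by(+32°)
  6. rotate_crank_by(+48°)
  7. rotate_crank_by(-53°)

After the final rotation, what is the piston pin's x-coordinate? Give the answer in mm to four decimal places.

set_geometry: r = 59 mm, L = 133 mm, e = 8 mm; θ ← 0°
rotate_crank_by(-40°): θ ← 0° -40° = -40°
rotate_crank_by(-43°): θ ← -40° -43° = -83°
rotate_crank_by(+55°): θ ← -83° +55° = -28°
rotate_crank_by(+32°): θ ← -28° +32° = 4°
rotate_crank_by(+48°): θ ← 4° +48° = 52°
rotate_crank_by(-53°): θ ← 52° -53° = -1°
crank pin P = (r cos θ, r sin θ) = (58.991014, -1.029692)
h = r sin θ − e = -1.029692 − 8 = -9.029692
x = r cos θ + √(L² − h²) = 58.991014 + √(17689.0 − 81.5353) = 58.991014 + 132.693122 = 191.684136

191.6841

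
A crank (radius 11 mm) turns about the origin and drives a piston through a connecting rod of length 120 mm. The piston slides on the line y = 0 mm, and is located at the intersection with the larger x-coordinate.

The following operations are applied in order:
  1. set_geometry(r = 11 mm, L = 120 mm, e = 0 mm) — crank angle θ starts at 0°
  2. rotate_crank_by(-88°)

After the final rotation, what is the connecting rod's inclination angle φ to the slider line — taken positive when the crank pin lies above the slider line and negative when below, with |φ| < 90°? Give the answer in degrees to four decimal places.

-5.2563

set_geometry: r = 11 mm, L = 120 mm, e = 0 mm; θ ← 0°
rotate_crank_by(-88°): θ ← 0° -88° = -88°
crank pin P = (r cos θ, r sin θ) = (0.383894, -10.993299)
h = r sin θ − e = -10.993299 − 0 = -10.993299
sin φ = h / L = -10.993299 / 120 = -0.09161083
φ = arcsin(-0.09161083) = -5.256283°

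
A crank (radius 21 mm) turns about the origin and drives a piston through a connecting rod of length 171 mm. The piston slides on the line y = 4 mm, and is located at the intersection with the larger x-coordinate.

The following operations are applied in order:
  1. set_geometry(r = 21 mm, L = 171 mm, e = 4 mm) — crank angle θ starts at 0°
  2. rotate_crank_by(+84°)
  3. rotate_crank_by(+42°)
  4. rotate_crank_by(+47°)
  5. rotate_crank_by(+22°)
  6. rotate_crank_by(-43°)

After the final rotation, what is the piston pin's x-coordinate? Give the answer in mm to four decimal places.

152.3577

set_geometry: r = 21 mm, L = 171 mm, e = 4 mm; θ ← 0°
rotate_crank_by(+84°): θ ← 0° +84° = 84°
rotate_crank_by(+42°): θ ← 84° +42° = 126°
rotate_crank_by(+47°): θ ← 126° +47° = 173°
rotate_crank_by(+22°): θ ← 173° +22° = 195°
rotate_crank_by(-43°): θ ← 195° -43° = 152°
crank pin P = (r cos θ, r sin θ) = (-18.541899, 9.858903)
h = r sin θ − e = 9.858903 − 4 = 5.858903
x = r cos θ + √(L² − h²) = -18.541899 + √(29241.0 − 34.3267) = -18.541899 + 170.899600 = 152.357700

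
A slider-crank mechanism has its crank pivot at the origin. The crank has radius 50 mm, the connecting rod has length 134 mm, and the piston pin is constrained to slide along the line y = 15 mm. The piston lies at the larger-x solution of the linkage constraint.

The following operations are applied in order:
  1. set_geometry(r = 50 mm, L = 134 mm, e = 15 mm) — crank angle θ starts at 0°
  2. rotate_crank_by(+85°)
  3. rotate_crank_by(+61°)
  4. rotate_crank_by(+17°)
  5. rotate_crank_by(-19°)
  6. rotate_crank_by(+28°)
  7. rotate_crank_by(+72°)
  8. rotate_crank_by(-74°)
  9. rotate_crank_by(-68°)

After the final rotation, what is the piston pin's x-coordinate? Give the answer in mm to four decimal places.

119.2435

set_geometry: r = 50 mm, L = 134 mm, e = 15 mm; θ ← 0°
rotate_crank_by(+85°): θ ← 0° +85° = 85°
rotate_crank_by(+61°): θ ← 85° +61° = 146°
rotate_crank_by(+17°): θ ← 146° +17° = 163°
rotate_crank_by(-19°): θ ← 163° -19° = 144°
rotate_crank_by(+28°): θ ← 144° +28° = 172°
rotate_crank_by(+72°): θ ← 172° +72° = 244°
rotate_crank_by(-74°): θ ← 244° -74° = 170°
rotate_crank_by(-68°): θ ← 170° -68° = 102°
crank pin P = (r cos θ, r sin θ) = (-10.395585, 48.907380)
h = r sin θ − e = 48.907380 − 15 = 33.907380
x = r cos θ + √(L² − h²) = -10.395585 + √(17956.0 − 1149.7104) = -10.395585 + 129.639074 = 119.243490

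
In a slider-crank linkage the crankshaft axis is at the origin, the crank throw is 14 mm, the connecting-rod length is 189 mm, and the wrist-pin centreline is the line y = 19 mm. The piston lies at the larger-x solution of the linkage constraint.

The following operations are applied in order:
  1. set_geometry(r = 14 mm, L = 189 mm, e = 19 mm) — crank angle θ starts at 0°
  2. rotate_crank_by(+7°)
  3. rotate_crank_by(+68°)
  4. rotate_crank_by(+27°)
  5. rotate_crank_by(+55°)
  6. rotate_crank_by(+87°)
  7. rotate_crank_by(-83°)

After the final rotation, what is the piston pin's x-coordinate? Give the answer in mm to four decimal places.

175.2102

set_geometry: r = 14 mm, L = 189 mm, e = 19 mm; θ ← 0°
rotate_crank_by(+7°): θ ← 0° +7° = 7°
rotate_crank_by(+68°): θ ← 7° +68° = 75°
rotate_crank_by(+27°): θ ← 75° +27° = 102°
rotate_crank_by(+55°): θ ← 102° +55° = 157°
rotate_crank_by(+87°): θ ← 157° +87° = 244°
rotate_crank_by(-83°): θ ← 244° -83° = 161°
crank pin P = (r cos θ, r sin θ) = (-13.237260, 4.557954)
h = r sin θ − e = 4.557954 − 19 = -14.442046
x = r cos θ + √(L² − h²) = -13.237260 + √(35721.0 − 208.5727) = -13.237260 + 188.447413 = 175.210153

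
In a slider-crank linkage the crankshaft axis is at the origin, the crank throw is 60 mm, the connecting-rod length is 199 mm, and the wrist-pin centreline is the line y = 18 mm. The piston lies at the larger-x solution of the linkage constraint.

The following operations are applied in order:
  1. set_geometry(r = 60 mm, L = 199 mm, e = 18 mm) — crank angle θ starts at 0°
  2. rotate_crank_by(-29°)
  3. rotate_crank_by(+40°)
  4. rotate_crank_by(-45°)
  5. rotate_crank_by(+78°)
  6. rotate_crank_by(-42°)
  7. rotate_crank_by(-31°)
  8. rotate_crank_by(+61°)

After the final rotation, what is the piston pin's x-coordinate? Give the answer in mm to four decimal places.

249.4042

set_geometry: r = 60 mm, L = 199 mm, e = 18 mm; θ ← 0°
rotate_crank_by(-29°): θ ← 0° -29° = -29°
rotate_crank_by(+40°): θ ← -29° +40° = 11°
rotate_crank_by(-45°): θ ← 11° -45° = -34°
rotate_crank_by(+78°): θ ← -34° +78° = 44°
rotate_crank_by(-42°): θ ← 44° -42° = 2°
rotate_crank_by(-31°): θ ← 2° -31° = -29°
rotate_crank_by(+61°): θ ← -29° +61° = 32°
crank pin P = (r cos θ, r sin θ) = (50.882886, 31.795156)
h = r sin θ − e = 31.795156 − 18 = 13.795156
x = r cos θ + √(L² − h²) = 50.882886 + √(39601.0 − 190.3063) = 50.882886 + 198.521268 = 249.404153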